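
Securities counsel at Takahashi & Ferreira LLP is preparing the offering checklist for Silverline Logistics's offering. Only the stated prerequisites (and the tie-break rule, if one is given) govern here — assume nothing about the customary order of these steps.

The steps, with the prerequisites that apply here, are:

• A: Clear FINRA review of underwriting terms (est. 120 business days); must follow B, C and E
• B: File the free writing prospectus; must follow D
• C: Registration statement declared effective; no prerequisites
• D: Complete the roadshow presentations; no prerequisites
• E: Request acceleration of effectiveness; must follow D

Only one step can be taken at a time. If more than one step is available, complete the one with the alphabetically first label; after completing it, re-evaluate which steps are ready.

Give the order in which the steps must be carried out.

C and D have no prerequisites; C has the earlier label, so C is first.
D is the only step now ready → D.
Now B and E have their prerequisites met. B has the earlier label, so B next.
E needed D, now all done → E.
A needed B, C and E, now all done → A.

C → D → B → E → A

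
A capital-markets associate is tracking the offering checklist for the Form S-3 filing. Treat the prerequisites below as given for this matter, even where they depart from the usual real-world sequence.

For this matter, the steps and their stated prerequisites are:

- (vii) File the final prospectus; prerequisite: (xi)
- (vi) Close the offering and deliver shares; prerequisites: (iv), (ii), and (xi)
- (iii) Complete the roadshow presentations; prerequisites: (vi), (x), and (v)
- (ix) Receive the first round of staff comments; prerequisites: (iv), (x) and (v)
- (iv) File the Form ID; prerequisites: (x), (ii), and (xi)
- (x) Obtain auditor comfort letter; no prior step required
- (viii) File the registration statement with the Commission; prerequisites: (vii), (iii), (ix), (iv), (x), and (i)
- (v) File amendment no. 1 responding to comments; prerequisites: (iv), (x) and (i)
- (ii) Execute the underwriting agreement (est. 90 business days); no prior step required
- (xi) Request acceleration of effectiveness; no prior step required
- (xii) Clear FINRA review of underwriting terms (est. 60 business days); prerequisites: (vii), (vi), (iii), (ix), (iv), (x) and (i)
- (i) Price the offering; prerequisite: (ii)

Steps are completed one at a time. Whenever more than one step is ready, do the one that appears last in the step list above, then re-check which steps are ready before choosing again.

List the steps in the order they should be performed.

(xi) → (ii) → (i) → (x) → (iv) → (v) → (ix) → (vi) → (iii) → (vii) → (xii) → (viii)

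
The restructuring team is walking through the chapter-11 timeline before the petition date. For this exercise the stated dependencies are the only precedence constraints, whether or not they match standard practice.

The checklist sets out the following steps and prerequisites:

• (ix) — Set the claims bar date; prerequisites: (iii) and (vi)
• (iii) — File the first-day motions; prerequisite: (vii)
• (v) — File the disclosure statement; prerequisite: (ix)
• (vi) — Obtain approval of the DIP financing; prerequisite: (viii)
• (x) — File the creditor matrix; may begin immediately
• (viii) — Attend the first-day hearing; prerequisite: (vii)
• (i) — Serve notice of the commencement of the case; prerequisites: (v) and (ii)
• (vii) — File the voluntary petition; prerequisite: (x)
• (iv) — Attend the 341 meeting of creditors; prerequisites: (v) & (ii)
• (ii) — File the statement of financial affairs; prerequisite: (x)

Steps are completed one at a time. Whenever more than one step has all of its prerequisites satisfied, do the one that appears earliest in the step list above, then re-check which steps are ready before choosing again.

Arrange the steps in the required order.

(x), (vii), (iii), (viii), (vi), (ix), (v), (ii), (i), (iv)

(x) has no prerequisites → (x) first.
Ready: (vii) and (ii). (vii) is listed earlier → (vii).
Now (iii), (viii) and (ii) have their prerequisites met. (iii) is listed earlier, so (iii) next.
Ready: (viii) and (ii). (viii) is listed earlier → (viii).
(vi) now also ready, so the ready set is {(vi), (ii)}; (vi) is listed earlier → (vi).
(ix) now also ready, so the ready set is {(ix), (ii)}; (ix) is listed earlier → (ix).
Now (v) and (ii) have their prerequisites met. (v) is listed earlier, so (v) next.
Next only (ii) has its prerequisites met → (ii).
Ready: (i) and (iv). (i) is listed earlier → (i).
(iv) needed (v) and (ii), now all done → (iv).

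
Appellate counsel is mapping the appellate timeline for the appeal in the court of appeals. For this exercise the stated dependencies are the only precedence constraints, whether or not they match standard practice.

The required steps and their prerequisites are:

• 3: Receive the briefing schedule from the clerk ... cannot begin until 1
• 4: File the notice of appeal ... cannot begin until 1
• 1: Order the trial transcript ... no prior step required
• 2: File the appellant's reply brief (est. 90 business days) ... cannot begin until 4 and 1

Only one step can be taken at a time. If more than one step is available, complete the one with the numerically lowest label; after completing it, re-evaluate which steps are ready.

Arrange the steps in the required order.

1 has no prerequisites → 1 first.
3 and 4 are both available; 3 has the earlier label → 3.
4 needed 1, now all done → 4.
2 needed 1 and 4, now all done → 2.

1 3 4 2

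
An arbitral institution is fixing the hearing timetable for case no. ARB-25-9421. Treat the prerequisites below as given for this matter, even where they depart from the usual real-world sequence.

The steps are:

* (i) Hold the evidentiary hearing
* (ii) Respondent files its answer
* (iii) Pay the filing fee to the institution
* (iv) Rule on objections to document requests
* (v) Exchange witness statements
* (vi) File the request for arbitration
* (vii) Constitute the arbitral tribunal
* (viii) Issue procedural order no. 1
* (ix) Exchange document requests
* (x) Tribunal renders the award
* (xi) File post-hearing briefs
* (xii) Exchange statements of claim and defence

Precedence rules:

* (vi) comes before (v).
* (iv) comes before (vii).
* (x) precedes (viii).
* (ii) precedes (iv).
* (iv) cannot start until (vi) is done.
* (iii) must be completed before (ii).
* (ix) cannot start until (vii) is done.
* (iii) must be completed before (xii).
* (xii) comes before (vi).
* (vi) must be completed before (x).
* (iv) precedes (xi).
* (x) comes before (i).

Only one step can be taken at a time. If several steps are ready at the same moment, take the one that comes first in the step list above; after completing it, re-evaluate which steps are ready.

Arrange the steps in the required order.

(iii) → (ii) → (xii) → (vi) → (iv) → (v) → (vii) → (ix) → (x) → (i) → (viii) → (xi)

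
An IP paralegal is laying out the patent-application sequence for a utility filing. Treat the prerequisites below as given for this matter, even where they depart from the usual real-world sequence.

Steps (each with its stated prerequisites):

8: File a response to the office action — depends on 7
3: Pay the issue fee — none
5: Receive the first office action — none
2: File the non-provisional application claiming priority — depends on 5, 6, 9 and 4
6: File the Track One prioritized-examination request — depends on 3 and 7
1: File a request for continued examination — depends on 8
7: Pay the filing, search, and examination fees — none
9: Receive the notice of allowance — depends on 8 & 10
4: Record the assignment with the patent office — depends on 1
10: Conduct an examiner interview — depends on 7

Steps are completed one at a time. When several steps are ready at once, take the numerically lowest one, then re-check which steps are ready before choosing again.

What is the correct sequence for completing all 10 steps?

Nothing is required for 3, 5 and 7. 3 has the earlier label → 3 first.
Ready: 5 and 7. 5 has the earlier label → 5.
Next only 7 has its prerequisites met → 7.
Ready: 6, 8 and 10. 6 has the earlier label → 6.
Ready: 8 and 10. 8 has the earlier label → 8.
1 now also ready, so the ready set is {1, 10}; 1 has the earlier label → 1.
Now 4 and 10 have their prerequisites met. 4 has the earlier label, so 4 next.
10 needed 7, now all done → 10.
Next only 9 has its prerequisites met → 9.
2 needed 4, 5, 6 and 9, now all done → 2.

3 → 5 → 7 → 6 → 8 → 1 → 4 → 10 → 9 → 2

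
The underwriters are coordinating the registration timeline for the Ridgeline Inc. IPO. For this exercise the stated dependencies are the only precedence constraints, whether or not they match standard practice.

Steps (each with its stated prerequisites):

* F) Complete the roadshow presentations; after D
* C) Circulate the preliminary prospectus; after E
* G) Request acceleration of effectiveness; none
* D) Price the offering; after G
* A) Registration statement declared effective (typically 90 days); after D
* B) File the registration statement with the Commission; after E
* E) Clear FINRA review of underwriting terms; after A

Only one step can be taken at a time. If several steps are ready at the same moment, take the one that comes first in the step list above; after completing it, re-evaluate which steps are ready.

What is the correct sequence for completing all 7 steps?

Only G has no prerequisites, so it is first.
D needed G, now all done → D.
F and A are both available; F is listed earlier → F.
That leaves A as the only ready step → A.
That leaves E as the only ready step → E.
Ready: C and B. C is listed earlier → C.
B needed E, now all done → B.

G, D, F, A, E, C, B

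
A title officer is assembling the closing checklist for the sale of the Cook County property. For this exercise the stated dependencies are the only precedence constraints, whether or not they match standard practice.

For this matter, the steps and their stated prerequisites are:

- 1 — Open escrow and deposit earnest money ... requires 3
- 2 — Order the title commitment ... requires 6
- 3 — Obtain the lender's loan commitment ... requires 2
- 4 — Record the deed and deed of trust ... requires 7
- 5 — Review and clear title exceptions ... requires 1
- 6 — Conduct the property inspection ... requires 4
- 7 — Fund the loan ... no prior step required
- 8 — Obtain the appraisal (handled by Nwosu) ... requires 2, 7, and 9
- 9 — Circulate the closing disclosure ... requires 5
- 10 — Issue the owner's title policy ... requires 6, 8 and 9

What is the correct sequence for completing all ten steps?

7, 4, 6, 2, 3, 1, 5, 9, 8, 10

Only 7 has no prerequisites, so it is first.
4 is the only step now ready → 4.
That leaves 6 as the only ready step → 6.
That leaves 2 as the only ready step → 2.
Next only 3 has its prerequisites met → 3.
Next only 1 has its prerequisites met → 1.
Next only 5 has its prerequisites met → 5.
That leaves 9 as the only ready step → 9.
8 is the only step now ready → 8.
That leaves 10 as the only ready step → 10.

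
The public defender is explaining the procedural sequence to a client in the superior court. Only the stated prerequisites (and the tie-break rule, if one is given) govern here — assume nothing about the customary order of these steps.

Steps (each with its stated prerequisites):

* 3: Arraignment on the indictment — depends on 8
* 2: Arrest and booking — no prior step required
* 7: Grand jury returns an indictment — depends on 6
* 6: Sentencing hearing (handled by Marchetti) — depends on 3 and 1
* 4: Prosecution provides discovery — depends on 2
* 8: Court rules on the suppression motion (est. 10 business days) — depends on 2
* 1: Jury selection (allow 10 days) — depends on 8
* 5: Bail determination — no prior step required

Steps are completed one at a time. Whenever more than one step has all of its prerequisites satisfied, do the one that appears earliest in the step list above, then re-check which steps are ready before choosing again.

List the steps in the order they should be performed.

2, 4, 8, 3, 1, 6, 7, 5

2 and 5 have no prerequisites; 2 is listed earlier, so 2 is first.
Now 4, 8 and 5 have their prerequisites met. 4 is listed earlier, so 4 next.
8 and 5 are both available; 8 is listed earlier → 8.
Now 3, 1 and 5 have their prerequisites met. 3 is listed earlier, so 3 next.
Ready: 1 and 5. 1 is listed earlier → 1.
Now 6 and 5 have their prerequisites met. 6 is listed earlier, so 6 next.
7 now also ready, so the ready set is {7, 5}; 7 is listed earlier → 7.
5 is the only step now ready → 5.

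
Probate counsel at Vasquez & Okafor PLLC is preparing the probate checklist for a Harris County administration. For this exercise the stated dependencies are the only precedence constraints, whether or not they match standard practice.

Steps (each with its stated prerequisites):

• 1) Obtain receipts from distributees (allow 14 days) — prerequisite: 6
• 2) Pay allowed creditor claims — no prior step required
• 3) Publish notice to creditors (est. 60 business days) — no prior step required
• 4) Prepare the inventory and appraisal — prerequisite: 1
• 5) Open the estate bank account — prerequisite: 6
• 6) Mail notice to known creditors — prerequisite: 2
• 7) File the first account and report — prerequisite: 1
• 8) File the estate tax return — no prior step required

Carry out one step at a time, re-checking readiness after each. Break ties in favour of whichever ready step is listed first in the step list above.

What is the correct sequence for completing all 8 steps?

Nothing is required for 2, 3 and 8. 2 is listed earlier → 2 first.
6 now also ready, so the ready set is {3, 6, 8}; 3 is listed earlier → 3.
Now 6 and 8 have their prerequisites met. 6 is listed earlier, so 6 next.
Ready: 1, 5 and 8. 1 is listed earlier → 1.
Ready: 4, 5, 7 and 8. 4 is listed earlier → 4.
Ready: 5, 7 and 8. 5 is listed earlier → 5.
Ready: 7 and 8. 7 is listed earlier → 7.
That leaves 8 as the only ready step → 8.

2 → 3 → 6 → 1 → 4 → 5 → 7 → 8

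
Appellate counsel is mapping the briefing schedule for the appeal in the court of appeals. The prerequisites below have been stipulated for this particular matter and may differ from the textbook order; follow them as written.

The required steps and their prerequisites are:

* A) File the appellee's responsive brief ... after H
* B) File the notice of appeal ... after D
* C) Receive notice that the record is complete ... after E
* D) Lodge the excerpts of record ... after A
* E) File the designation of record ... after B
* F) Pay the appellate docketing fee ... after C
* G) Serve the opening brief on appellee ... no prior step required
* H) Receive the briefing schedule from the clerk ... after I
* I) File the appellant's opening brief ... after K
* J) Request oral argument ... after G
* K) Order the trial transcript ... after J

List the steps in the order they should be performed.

G J K I H A D B E C F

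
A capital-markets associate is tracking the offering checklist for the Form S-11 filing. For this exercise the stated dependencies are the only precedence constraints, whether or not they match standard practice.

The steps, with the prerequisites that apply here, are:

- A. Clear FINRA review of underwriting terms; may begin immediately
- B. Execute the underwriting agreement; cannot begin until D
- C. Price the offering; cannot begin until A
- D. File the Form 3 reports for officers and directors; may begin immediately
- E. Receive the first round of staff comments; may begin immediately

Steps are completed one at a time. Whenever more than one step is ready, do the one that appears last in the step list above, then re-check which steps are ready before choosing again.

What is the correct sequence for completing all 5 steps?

Nothing is required for E, D and A. E is listed later → E first.
D and A are both available; D is listed later → D.
Ready: B and A. B is listed later → B.
Next only A has its prerequisites met → A.
That leaves C as the only ready step → C.

E, D, B, A, C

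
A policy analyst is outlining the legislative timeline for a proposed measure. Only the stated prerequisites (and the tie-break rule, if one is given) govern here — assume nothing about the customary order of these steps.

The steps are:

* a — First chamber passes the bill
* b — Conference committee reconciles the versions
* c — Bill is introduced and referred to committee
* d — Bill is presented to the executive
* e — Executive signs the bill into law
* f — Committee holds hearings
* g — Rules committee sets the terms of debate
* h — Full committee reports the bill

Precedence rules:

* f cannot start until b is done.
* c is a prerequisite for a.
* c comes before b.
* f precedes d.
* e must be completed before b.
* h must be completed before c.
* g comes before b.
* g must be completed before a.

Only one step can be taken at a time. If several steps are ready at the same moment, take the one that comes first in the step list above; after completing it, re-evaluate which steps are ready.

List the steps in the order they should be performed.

e, g and h have no prerequisites; e is listed earlier, so e is first.
g and h are both available; g is listed earlier → g.
h is the only step now ready → h.
Next only c has its prerequisites met → c.
Now a and b have their prerequisites met. a is listed earlier, so a next.
b is the only step now ready → b.
f needed b, now all done → f.
d needed f, now all done → d.

e g h c a b f d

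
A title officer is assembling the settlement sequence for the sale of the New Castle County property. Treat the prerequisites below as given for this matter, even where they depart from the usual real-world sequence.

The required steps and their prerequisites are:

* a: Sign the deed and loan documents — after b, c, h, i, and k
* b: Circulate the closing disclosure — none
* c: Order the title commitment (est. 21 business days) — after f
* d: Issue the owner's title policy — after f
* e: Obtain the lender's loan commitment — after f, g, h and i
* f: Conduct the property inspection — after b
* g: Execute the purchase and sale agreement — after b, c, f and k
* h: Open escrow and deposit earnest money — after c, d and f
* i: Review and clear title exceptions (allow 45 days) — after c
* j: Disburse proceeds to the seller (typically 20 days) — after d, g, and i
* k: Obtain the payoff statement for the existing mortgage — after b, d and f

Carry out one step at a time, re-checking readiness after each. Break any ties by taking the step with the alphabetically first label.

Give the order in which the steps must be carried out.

b is the only step with nothing outstanding, so it goes first.
That leaves f as the only ready step → f.
Now c and d have their prerequisites met. c has the earlier label, so c next.
d and i are both available; d has the earlier label → d.
Ready: h, i and k. h has the earlier label → h.
Ready: i and k. i has the earlier label → i.
Next only k has its prerequisites met → k.
Ready: a and g. a has the earlier label → a.
g is the only step now ready → g.
Now e and j have their prerequisites met. e has the earlier label, so e next.
j needed d, g and i, now all done → j.

b → f → c → d → h → i → k → a → g → e → j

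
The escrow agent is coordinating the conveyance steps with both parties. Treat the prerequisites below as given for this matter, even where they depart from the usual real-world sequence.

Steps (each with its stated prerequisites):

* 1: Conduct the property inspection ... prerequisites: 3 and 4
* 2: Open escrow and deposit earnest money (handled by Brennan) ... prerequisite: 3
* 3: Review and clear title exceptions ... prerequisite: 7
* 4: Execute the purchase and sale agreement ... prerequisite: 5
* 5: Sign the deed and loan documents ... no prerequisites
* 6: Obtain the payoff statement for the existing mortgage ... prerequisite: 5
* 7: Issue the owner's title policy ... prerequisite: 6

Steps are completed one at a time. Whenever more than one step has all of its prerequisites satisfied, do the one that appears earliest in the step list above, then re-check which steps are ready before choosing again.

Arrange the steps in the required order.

5 is the only step with nothing outstanding, so it goes first.
Now 4 and 6 have their prerequisites met. 4 is listed earlier, so 4 next.
Next only 6 has its prerequisites met → 6.
That leaves 7 as the only ready step → 7.
3 is the only step now ready → 3.
Ready: 1 and 2. 1 is listed earlier → 1.
Next only 2 has its prerequisites met → 2.

5, 4, 6, 7, 3, 1, 2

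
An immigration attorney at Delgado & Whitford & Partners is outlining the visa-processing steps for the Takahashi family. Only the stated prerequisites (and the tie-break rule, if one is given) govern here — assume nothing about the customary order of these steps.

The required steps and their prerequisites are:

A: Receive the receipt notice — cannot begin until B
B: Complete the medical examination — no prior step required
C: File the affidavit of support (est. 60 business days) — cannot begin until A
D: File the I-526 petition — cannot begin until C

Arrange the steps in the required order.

B has no prerequisites → B first.
A needed B, now all done → A.
That leaves C as the only ready step → C.
D needed C, now all done → D.

B, A, C, D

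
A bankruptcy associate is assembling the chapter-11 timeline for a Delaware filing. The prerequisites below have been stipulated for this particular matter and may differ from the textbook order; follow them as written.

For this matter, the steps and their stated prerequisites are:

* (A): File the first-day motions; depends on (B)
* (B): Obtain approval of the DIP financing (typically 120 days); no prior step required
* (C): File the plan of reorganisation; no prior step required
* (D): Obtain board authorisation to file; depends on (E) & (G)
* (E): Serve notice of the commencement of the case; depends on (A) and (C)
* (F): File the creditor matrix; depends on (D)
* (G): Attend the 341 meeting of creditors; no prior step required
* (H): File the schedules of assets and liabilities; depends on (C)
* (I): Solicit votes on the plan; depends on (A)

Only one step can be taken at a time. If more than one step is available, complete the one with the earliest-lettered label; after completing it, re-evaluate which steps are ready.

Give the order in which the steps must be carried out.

(B), (A), (C), (E), (G), (D), (F), (H), (I)

(B), (C) and (G) have no prerequisites; (B) has the earlier label, so (B) is first.
(A) now also ready, so the ready set is {(A), (C), (G)}; (A) has the earlier label → (A).
(I) now also ready, so the ready set is {(C), (G), (I)}; (C) has the earlier label → (C).
Now (E), (G), (H) and (I) have their prerequisites met. (E) has the earlier label, so (E) next.
(G), (H) and (I) are all available; (G) has the earlier label → (G).
Now (D), (H) and (I) have their prerequisites met. (D) has the earlier label, so (D) next.
(F) now also ready, so the ready set is {(F), (H), (I)}; (F) has the earlier label → (F).
(H) and (I) are both available; (H) has the earlier label → (H).
(I) is the only step now ready → (I).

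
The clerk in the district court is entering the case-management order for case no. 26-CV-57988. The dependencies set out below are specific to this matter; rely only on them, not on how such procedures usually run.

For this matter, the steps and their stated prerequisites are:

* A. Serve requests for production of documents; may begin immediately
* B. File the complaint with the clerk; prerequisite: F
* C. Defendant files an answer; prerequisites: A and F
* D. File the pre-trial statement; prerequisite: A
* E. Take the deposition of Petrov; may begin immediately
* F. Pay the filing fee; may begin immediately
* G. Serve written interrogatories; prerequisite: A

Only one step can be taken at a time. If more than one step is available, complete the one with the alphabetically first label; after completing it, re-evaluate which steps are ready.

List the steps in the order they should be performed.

A → D → E → F → B → C → G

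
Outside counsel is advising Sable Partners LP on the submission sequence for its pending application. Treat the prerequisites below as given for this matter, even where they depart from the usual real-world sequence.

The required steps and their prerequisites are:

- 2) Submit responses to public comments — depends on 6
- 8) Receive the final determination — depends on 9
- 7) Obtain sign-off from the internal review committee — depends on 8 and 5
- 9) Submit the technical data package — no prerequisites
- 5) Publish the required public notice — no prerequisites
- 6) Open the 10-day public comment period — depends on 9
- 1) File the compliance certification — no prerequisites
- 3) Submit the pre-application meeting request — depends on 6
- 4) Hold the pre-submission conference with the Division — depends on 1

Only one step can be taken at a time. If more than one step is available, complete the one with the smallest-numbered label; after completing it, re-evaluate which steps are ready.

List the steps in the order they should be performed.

1, 5 and 9 have no prerequisites; 1 has the earlier label, so 1 is first.
Now 4, 5 and 9 have their prerequisites met. 4 has the earlier label, so 4 next.
Ready: 5 and 9. 5 has the earlier label → 5.
9 is the only step now ready → 9.
6 and 8 are both available; 6 has the earlier label → 6.
2 and 3 now also ready, so the ready set is {2, 3, 8}; 2 has the earlier label → 2.
Ready: 3 and 8. 3 has the earlier label → 3.
8 needed 9, now all done → 8.
7 needed 5 and 8, now all done → 7.

1 4 5 9 6 2 3 8 7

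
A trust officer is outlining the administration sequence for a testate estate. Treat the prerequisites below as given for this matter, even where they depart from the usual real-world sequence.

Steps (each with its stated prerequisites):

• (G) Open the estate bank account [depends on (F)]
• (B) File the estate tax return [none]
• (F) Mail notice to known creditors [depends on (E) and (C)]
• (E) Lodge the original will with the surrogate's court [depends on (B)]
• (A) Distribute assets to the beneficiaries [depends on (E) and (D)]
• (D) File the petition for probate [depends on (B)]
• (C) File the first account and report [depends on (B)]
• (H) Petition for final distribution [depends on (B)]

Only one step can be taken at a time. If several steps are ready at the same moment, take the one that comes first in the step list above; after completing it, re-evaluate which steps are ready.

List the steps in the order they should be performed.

(B) has no prerequisites → (B) first.
(E), (D), (C) and (H) are all available; (E) is listed earlier → (E).
Now (D), (C) and (H) have their prerequisites met. (D) is listed earlier, so (D) next.
(A) now also ready, so the ready set is {(A), (C), (H)}; (A) is listed earlier → (A).
Ready: (C) and (H). (C) is listed earlier → (C).
(F) and (H) are both available; (F) is listed earlier → (F).
(G) now also ready, so the ready set is {(G), (H)}; (G) is listed earlier → (G).
(H) needed (B), now all done → (H).

(B), (E), (D), (A), (C), (F), (G), (H)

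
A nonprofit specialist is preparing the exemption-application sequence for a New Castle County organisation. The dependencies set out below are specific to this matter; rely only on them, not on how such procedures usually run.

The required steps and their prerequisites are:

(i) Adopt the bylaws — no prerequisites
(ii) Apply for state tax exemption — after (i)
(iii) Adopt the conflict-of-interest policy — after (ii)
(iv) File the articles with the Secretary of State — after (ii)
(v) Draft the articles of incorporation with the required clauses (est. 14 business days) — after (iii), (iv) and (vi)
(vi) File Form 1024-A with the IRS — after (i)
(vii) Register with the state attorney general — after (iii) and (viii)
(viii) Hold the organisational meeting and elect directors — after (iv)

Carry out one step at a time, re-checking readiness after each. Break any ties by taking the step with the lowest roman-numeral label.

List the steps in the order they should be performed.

(i), (ii), (iii), (iv), (vi), (v), (viii), (vii)

(i) is the only step with nothing outstanding, so it goes first.
Now (ii) and (vi) have their prerequisites met. (ii) has the earlier label, so (ii) next.
(iii), (iv) and (vi) are all available; (iii) has the earlier label → (iii).
Ready: (iv) and (vi). (iv) has the earlier label → (iv).
(vi) and (viii) are both available; (vi) has the earlier label → (vi).
(v) now also ready, so the ready set is {(v), (viii)}; (v) has the earlier label → (v).
Next only (viii) has its prerequisites met → (viii).
(vii) needed (iii) and (viii), now all done → (vii).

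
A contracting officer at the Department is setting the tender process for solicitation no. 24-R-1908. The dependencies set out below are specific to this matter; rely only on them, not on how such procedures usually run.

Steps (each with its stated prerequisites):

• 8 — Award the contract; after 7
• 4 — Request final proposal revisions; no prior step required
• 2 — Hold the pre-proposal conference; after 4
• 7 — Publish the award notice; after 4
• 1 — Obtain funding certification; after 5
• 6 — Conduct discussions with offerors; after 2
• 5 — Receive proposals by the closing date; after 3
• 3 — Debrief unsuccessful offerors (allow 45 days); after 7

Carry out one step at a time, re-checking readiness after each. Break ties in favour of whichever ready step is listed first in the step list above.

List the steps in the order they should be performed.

4, 2, 7, 8, 6, 3, 5, 1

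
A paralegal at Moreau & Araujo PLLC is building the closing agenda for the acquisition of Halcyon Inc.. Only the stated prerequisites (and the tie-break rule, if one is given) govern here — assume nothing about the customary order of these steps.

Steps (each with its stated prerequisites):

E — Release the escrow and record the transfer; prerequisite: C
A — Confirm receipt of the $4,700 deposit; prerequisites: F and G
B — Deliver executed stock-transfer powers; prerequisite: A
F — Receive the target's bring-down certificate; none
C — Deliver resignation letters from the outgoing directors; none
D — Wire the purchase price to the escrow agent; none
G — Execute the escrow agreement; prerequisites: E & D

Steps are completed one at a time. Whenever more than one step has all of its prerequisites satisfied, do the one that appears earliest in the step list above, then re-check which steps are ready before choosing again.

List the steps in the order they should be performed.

F, C, E, D, G, A, B

F, C and D have no prerequisites; F is listed earlier, so F is first.
Now C and D have their prerequisites met. C is listed earlier, so C next.
E and D are both available; E is listed earlier → E.
D is the only step now ready → D.
Next only G has its prerequisites met → G.
A is the only step now ready → A.
B is the only step now ready → B.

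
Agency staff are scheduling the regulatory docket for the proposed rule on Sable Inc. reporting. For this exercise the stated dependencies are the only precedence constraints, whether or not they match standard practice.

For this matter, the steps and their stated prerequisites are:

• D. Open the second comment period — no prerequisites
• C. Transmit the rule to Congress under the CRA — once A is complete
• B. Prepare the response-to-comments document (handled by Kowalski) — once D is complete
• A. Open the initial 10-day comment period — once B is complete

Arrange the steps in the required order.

Only D has no prerequisites, so it is first.
Next only B has its prerequisites met → B.
That leaves A as the only ready step → A.
C needed A, now all done → C.

D, B, A, C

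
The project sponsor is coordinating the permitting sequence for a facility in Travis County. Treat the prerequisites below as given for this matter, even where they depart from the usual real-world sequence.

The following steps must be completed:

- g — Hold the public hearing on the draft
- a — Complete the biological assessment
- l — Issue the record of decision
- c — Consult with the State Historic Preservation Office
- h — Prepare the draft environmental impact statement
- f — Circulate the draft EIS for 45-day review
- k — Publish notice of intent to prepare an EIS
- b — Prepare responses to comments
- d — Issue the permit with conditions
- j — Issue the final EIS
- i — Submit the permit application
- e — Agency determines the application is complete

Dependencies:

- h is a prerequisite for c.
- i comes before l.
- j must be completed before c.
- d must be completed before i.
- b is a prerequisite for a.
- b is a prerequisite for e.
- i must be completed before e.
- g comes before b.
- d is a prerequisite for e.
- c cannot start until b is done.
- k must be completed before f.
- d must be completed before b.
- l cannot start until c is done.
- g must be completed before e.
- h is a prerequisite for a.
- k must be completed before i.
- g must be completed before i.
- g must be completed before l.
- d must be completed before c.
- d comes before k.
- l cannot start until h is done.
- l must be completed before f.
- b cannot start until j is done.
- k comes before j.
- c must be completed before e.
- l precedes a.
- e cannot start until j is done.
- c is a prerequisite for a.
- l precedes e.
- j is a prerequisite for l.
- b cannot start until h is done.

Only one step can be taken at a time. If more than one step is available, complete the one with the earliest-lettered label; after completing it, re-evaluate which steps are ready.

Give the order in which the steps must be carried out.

d → g → h → k → i → j → b → c → l → a → e → f

Nothing is required for d, g and h. d has the earlier label → d first.
g, h and k are all available; g has the earlier label → g.
Now h and k have their prerequisites met. h has the earlier label, so h next.
k needed d, now all done → k.
Now i and j have their prerequisites met. i has the earlier label, so i next.
j needed k, now all done → j.
b is the only step now ready → b.
c is the only step now ready → c.
l needed c, g, h, i and j, now all done → l.
Ready: a, e and f. a has the earlier label → a.
e and f are both available; e has the earlier label → e.
f is the only step now ready → f.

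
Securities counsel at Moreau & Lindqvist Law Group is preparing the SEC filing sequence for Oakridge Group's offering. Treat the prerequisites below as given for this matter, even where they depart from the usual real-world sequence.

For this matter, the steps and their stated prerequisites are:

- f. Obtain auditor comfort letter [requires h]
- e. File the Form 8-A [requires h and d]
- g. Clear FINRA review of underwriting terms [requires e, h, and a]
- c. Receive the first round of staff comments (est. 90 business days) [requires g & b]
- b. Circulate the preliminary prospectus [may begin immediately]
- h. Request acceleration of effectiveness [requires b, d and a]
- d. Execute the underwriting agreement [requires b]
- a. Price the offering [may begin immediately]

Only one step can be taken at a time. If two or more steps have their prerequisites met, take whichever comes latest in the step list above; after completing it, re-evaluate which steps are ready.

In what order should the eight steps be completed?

a → b → d → h → e → g → c → f

Nothing is required for a and b. a is listed later → a first.
Next only b has its prerequisites met → b.
d needed b, now all done → d.
Next only h has its prerequisites met → h.
Ready: e and f. e is listed later → e.
Now g and f have their prerequisites met. g is listed later, so g next.
Now c and f have their prerequisites met. c is listed later, so c next.
f needed h, now all done → f.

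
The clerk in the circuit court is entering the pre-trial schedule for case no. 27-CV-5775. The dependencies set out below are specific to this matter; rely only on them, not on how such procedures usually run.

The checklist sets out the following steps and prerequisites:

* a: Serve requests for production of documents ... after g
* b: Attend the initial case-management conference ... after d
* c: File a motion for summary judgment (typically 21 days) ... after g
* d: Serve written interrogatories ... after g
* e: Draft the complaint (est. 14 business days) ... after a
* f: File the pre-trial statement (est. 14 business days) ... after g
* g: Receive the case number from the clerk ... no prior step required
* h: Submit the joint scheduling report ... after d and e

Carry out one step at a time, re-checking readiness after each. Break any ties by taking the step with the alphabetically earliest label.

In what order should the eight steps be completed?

g, a, c, d, b, e, f, h

g has no prerequisites → g first.
Ready: a, c, d and f. a has the earlier label → a.
Now c, d, e and f have their prerequisites met. c has the earlier label, so c next.
Ready: d, e and f. d has the earlier label → d.
Ready: b, e and f. b has the earlier label → b.
Ready: e and f. e has the earlier label → e.
f and h are both available; f has the earlier label → f.
h needed d and e, now all done → h.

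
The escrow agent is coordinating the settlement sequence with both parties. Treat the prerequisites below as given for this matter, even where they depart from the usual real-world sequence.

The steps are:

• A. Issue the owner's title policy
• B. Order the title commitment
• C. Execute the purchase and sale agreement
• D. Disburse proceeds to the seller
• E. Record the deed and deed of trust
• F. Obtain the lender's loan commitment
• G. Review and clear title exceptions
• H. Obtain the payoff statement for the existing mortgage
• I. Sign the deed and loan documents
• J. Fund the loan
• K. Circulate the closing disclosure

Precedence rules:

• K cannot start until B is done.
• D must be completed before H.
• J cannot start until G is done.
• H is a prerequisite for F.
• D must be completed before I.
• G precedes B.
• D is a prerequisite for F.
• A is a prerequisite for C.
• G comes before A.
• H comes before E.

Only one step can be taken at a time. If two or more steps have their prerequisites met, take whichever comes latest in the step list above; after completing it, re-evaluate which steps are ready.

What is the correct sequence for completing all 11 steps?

G → J → D → I → H → F → E → B → K → A → C

G and D have no prerequisites; G is listed later, so G is first.
J, B and A now also ready, so the ready set is {J, D, B, A}; J is listed later → J.
Now D, B and A have their prerequisites met. D is listed later, so D next.
Now I, H, B and A have their prerequisites met. I is listed later, so I next.
Now H, B and A have their prerequisites met. H is listed later, so H next.
F, E, B and A are all available; F is listed later → F.
Now E, B and A have their prerequisites met. E is listed later, so E next.
B and A are both available; B is listed later → B.
Now K and A have their prerequisites met. K is listed later, so K next.
Next only A has its prerequisites met → A.
C needed A, now all done → C.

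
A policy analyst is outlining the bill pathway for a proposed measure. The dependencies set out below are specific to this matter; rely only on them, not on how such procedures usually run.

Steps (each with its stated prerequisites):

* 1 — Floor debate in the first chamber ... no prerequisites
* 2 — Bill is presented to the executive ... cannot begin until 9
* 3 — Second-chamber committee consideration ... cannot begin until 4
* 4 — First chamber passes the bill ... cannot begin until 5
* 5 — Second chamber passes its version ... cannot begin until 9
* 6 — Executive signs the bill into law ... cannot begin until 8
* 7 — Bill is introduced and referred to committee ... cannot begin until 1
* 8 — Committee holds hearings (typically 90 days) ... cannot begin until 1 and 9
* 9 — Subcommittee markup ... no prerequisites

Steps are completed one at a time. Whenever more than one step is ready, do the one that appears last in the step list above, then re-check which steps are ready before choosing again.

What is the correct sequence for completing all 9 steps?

Nothing is required for 9 and 1. 9 is listed later → 9 first.
5 and 2 now also ready, so the ready set is {5, 2, 1}; 5 is listed later → 5.
4 now also ready, so the ready set is {4, 2, 1}; 4 is listed later → 4.
Now 3, 2 and 1 have their prerequisites met. 3 is listed later, so 3 next.
2 and 1 are both available; 2 is listed later → 2.
That leaves 1 as the only ready step → 1.
8 and 7 are both available; 8 is listed later → 8.
6 now also ready, so the ready set is {7, 6}; 7 is listed later → 7.
6 needed 8, now all done → 6.

9 5 4 3 2 1 8 7 6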